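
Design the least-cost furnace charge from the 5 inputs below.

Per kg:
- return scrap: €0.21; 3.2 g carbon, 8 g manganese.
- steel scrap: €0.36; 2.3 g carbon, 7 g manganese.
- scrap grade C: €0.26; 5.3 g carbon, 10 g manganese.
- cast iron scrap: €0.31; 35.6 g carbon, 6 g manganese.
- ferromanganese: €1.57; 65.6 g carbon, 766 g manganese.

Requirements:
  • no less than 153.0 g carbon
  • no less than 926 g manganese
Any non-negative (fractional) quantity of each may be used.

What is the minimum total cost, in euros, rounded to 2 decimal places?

€2.52

Let x1 = kg of return scrap, x2 = kg of steel scrap, x3 = kg of scrap grade C, x4 = kg of cast iron scrap, x5 = kg of ferromanganese.
Minimize 0.21x1 + 0.36x2 + 0.26x3 + 0.31x4 + 1.57x5 subject to:
  3.2x1 + 2.3x2 + 5.3x3 + 35.6x4 + 65.6x5 ≥ 153   (carbon)
  8x1 + 7x2 + 10x3 + 6x4 + 766x5 ≥ 926   (manganese)
  x1, x2, x3, x4, x5 ≥ 0.
The cheapest feasible vertex uses only cast iron scrap, ferromanganese; return scrap, steel scrap, scrap grade C are not used. Binding constraints: carbon and manganese.
Solving gives x4 = 2.1, x5 = 1.192.
Hence cost = 0.31·2.1 + 1.57·1.192 = €2.5224.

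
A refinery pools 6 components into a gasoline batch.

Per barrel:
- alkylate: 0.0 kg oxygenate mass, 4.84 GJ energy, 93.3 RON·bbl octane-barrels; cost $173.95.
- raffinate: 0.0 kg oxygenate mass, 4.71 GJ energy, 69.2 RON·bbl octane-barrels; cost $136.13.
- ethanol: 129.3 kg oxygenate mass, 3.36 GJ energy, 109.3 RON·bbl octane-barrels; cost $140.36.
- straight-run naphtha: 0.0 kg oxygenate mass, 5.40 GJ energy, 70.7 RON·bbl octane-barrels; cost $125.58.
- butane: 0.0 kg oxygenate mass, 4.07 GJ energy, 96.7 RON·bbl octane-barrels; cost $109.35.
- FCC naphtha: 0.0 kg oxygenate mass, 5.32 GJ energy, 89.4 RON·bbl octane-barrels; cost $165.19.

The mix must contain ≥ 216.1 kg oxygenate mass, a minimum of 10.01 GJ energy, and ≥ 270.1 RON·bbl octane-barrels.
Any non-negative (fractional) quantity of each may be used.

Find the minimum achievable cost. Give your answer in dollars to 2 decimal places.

$346.90

This is a linear program. Let x1 = barrels of alkylate, x2 = barrels of raffinate, x3 = barrels of ethanol, x4 = barrels of straight-run naphtha, x5 = barrels of butane, x6 = barrels of FCC naphtha.
Minimise 173.95x1 + 136.13x2 + 140.36x3 + 125.58x4 + 109.35x5 + 165.19x6 s.t.:
  129.3x3 ≥ 216.1   (oxygenate mass)
  4.84x1 + 4.71x2 + 3.36x3 + 5.4x4 + 4.07x5 + 5.32x6 ≥ 10.01   (energy)
  93.3x1 + 69.2x2 + 109.3x3 + 70.7x4 + 96.7x5 + 89.4x6 ≥ 270.1   (octane-barrels)
  x1, x2, x3, x4, x5, x6 ≥ 0.
The minimum-cost mix takes nothing from alkylate, raffinate, FCC naphtha — only ethanol, straight-run naphtha, butane. Binding constraints: oxygenate mass, energy, octane-barrels.
Optimal quantities: ethanol = 1.6713 barrels, straight-run naphtha = 0.29482 barrels, butane = 0.68855 barrels.
Total cost: 140.36·1.6713 + 125.58·0.29482 + 109.35·0.68855 = 346.9001.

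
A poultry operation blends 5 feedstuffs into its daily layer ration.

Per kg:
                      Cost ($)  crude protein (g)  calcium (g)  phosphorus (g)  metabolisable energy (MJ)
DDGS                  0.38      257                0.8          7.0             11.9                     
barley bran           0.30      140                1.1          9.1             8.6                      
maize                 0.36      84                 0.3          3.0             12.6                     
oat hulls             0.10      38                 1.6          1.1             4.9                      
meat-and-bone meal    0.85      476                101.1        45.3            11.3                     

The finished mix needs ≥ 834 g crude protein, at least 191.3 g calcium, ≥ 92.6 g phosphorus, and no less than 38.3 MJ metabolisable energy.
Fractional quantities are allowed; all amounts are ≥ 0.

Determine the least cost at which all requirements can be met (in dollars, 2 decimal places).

This is a linear program. Let x1 = kg of DDGS, x2 = kg of barley bran, x3 = kg of maize, x4 = kg of oat hulls, x5 = kg of meat-and-bone meal.
min 0.38x1 + 0.3x2 + 0.36x3 + 0.1x4 + 0.85x5 s.t.:
  257x1 + 140x2 + 84x3 + 38x4 + 476x5 ≥ 834   (crude protein)
  0.8x1 + 1.1x2 + 0.3x3 + 1.6x4 + 101.1x5 ≥ 191.3   (calcium)
  7x1 + 9.1x2 + 3x3 + 1.1x4 + 45.3x5 ≥ 92.6   (phosphorus)
  11.9x1 + 8.6x2 + 12.6x3 + 4.9x4 + 11.3x5 ≥ 38.3   (metabolisable energy)
  x1, x2, x3, x4, x5 ≥ 0.
At the optimum only oat hulls, meat-and-bone meal are positive (DDGS, barley bran, maize = 0). The phosphorus and metabolisable energy requirements are met with equality.
That vertex is x4 = 3.286, x5 = 1.964.
Cost = 0.1·3.286 + 0.85·1.964 = 1.9980.

$2.00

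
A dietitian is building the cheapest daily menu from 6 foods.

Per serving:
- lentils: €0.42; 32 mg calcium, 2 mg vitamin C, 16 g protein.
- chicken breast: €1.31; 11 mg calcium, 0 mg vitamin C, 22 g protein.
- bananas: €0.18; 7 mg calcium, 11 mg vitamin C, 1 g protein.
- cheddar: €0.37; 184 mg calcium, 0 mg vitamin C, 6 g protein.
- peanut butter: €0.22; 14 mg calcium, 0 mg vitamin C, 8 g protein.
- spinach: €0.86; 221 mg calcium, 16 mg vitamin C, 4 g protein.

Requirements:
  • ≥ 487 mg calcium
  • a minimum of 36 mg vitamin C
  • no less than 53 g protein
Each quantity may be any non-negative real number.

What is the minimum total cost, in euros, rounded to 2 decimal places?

€2.28

Let x1 = servings of lentils, x2 = servings of chicken breast, x3 = servings of bananas, x4 = servings of cheddar, x5 = servings of peanut butter, x6 = servings of spinach.
min 0.42x1 + 1.31x2 + 0.18x3 + 0.37x4 + 0.22x5 + 0.86x6 s.t.:
  32x1 + 11x2 + 7x3 + 184x4 + 14x5 + 221x6 ≥ 487   (calcium)
  2x1 + 11x3 + 16x6 ≥ 36   (vitamin C)
  16x1 + 22x2 + 1x3 + 6x4 + 8x5 + 4x6 ≥ 53   (protein)
  x1, x2, x3, x4, x5, x6 ≥ 0.
The cheapest feasible vertex uses only lentils, bananas, cheddar; chicken breast, peanut butter, spinach are not used. Binding constraints: calcium, vitamin C, protein.
So lentils = 2.335 servings, bananas = 2.848 servings, cheddar = 2.132 servings.
Objective = 0.42·2.335 + 0.18·2.848 + 0.37·2.132 = 2.2822.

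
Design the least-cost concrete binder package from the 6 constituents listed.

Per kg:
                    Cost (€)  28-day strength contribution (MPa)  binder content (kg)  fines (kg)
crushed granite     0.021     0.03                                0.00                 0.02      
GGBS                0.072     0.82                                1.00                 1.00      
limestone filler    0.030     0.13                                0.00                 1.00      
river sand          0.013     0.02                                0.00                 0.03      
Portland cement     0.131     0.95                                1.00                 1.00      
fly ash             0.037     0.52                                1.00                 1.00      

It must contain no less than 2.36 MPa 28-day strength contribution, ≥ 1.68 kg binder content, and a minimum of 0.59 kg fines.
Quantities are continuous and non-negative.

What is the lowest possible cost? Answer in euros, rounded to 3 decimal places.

€0.168

Let x1 = kg of crushed granite, x2 = kg of GGBS, x3 = kg of limestone filler, x4 = kg of river sand, x5 = kg of Portland cement, x6 = kg of fly ash.
Minimise 0.021x1 + 0.072x2 + 0.03x3 + 0.013x4 + 0.131x5 + 0.037x6 with:
  0.03x1 + 0.82x2 + 0.13x3 + 0.02x4 + 0.95x5 + 0.52x6 ≥ 2.36   (28-day strength contribution)
  1x2 + 1x5 + 1x6 ≥ 1.68   (binder content)
  0.02x1 + 1x2 + 1x3 + 0.03x4 + 1x5 + 1x6 ≥ 0.59   (fines)
  x1, x2, x3, x4, x5, x6 ≥ 0.
At the optimum only fly ash is positive (crushed granite, GGBS, limestone filler, river sand, Portland cement = 0). Binding constraint: 28-day strength contribution.
Optimal quantities: fly ash = 4.538 kg.
Total cost: 0.037·4.538 = 0.16791.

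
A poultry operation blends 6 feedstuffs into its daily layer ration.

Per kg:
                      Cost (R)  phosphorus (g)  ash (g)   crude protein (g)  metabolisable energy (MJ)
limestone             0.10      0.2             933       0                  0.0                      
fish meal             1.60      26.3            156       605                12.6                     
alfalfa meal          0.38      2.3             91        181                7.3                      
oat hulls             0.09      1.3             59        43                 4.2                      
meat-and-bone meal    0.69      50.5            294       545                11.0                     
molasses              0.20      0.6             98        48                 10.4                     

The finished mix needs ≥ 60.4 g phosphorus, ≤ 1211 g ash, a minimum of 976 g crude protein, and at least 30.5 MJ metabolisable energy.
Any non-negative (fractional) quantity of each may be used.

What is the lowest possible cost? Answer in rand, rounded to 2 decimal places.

Treat it as an LP. Let x1 = kg of limestone, x2 = kg of fish meal, x3 = kg of alfalfa meal, x4 = kg of oat hulls, x5 = kg of meat-and-bone meal, x6 = kg of molasses.
min 0.1x1 + 1.6x2 + 0.38x3 + 0.09x4 + 0.69x5 + 0.2x6 s.t.:
  0.2x1 + 26.3x2 + 2.3x3 + 1.3x4 + 50.5x5 + 0.6x6 ≥ 60.4   (phosphorus)
  933x1 + 156x2 + 91x3 + 59x4 + 294x5 + 98x6 ≤ 1211   (ash)
  605x2 + 181x3 + 43x4 + 545x5 + 48x6 ≥ 976   (crude protein)
  12.6x2 + 7.3x3 + 4.2x4 + 11x5 + 10.4x6 ≥ 30.5   (metabolisable energy)
  x1, x2, x3, x4, x5, x6 ≥ 0.
At the optimum only oat hulls, meat-and-bone meal are positive (limestone, fish meal, alfalfa meal, molasses = 0). The crude protein and metabolisable energy requirements are met with equality.
Optimal quantities: oat hulls = 3.241 kg, meat-and-bone meal = 1.535 kg.
Hence cost = 0.09·3.241 + 0.69·1.535 = R1.3508.

R1.35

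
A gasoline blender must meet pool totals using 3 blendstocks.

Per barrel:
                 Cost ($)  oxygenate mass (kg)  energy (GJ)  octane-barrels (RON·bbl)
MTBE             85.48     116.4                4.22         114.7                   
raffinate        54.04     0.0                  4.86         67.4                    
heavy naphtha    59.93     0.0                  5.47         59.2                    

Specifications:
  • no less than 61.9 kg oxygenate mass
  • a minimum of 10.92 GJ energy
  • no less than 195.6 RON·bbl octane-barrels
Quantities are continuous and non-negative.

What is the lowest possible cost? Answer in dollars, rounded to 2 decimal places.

$151.73

Set it up as a linear program. Let x1 = barrels of MTBE, x2 = barrels of raffinate, x3 = barrels of heavy naphtha.
Minimise 85.48x1 + 54.04x2 + 59.93x3 s.t.:
  116.4x1 ≥ 61.9   (oxygenate mass)
  4.22x1 + 4.86x2 + 5.47x3 ≥ 10.92   (energy)
  114.7x1 + 67.4x2 + 59.2x3 ≥ 195.6   (octane-barrels)
  x1, x2, x3 ≥ 0.
The optimal basis is {MTBE, raffinate}; heavy naphtha drops out. Binding constraints: energy and octane-barrels.
Solving gives x1 = 0.78607, x2 = 1.5644.
Hence cost = 85.48·0.78607 + 54.04·1.5644 = $151.7334.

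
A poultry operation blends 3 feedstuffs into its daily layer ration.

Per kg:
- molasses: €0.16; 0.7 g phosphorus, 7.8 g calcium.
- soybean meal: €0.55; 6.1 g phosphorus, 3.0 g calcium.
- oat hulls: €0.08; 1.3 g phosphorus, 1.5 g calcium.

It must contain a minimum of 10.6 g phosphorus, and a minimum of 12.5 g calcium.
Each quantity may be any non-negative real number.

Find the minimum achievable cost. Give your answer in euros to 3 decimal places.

This is a linear program. Let x1 = kg of molasses, x2 = kg of soybean meal, x3 = kg of oat hulls.
Minimise 0.16x1 + 0.55x2 + 0.08x3 with:
  0.7x1 + 6.1x2 + 1.3x3 ≥ 10.6   (phosphorus)
  7.8x1 + 3x2 + 1.5x3 ≥ 12.5   (calcium)
  x1, x2, x3 ≥ 0.
The cheapest feasible vertex uses only molasses, oat hulls; soybean meal is not used. Binding constraints: phosphorus and calcium.
So molasses = 0.0385 kg, oat hulls = 8.133 kg.
Cost = 0.16·0.0385 + 0.08·8.133 = 0.65680.

€0.657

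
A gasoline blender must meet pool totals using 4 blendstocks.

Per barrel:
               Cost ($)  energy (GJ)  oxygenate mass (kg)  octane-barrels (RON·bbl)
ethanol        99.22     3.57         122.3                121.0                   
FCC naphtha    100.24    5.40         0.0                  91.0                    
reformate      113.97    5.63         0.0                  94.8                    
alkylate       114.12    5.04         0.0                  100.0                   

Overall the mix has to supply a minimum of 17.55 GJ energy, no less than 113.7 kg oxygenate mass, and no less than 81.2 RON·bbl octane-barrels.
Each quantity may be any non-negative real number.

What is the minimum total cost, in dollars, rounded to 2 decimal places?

Let x1 = barrels of ethanol, x2 = barrels of FCC naphtha, x3 = barrels of reformate, x4 = barrels of alkylate.
Minimise 99.22x1 + 100.24x2 + 113.97x3 + 114.12x4 s.t.:
  3.57x1 + 5.4x2 + 5.63x3 + 5.04x4 ≥ 17.55   (energy)
  122.3x1 ≥ 113.7   (oxygenate mass)
  121x1 + 91x2 + 94.8x3 + 100x4 ≥ 81.2   (octane-barrels)
  x1, x2, x3, x4 ≥ 0.
The cheapest feasible vertex uses only ethanol, FCC naphtha; reformate, alkylate are not used. Binding constraints: energy and oxygenate mass.
So ethanol = 0.929681 barrels, FCC naphtha = 2.63538 barrels.
Cost = 99.22·0.929681 + 100.24·2.63538 = 356.4134.

$356.41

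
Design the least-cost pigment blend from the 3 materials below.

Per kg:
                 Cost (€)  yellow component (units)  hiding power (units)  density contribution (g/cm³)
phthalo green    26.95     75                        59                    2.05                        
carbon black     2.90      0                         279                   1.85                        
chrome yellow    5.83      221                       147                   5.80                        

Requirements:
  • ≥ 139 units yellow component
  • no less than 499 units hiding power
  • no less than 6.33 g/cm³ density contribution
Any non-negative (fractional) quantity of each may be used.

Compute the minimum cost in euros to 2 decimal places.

€7.89

Let x1 = kg of phthalo green, x2 = kg of carbon black, x3 = kg of chrome yellow.
Minimize 26.95x1 + 2.9x2 + 5.83x3 subject to:
  75x1 + 221x3 ≥ 139   (yellow component)
  59x1 + 279x2 + 147x3 ≥ 499   (hiding power)
  2.05x1 + 1.85x2 + 5.8x3 ≥ 6.33   (density contribution)
  x1, x2, x3 ≥ 0.
At the optimum only carbon black, chrome yellow are positive (phthalo green = 0). Binding constraints: yellow component and hiding power.
So carbon black = 1.457 kg, chrome yellow = 0.629 kg.
Total cost: 2.9·1.457 + 5.83·0.629 = 7.8924.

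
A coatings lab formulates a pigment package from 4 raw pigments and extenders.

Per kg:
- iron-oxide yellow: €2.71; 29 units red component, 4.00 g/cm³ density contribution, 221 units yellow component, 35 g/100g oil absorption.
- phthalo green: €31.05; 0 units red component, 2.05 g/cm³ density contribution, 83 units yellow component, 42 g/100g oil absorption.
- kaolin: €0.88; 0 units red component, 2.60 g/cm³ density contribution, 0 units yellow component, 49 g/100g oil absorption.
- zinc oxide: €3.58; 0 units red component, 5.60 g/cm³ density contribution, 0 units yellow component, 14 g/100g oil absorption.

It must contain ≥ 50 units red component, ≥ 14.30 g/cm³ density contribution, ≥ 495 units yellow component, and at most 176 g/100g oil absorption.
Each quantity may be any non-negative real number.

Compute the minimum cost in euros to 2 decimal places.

€7.93

This is a linear program. Let x1 = kg of iron-oxide yellow, x2 = kg of phthalo green, x3 = kg of kaolin, x4 = kg of zinc oxide.
Minimize 2.71x1 + 31.05x2 + 0.88x3 + 3.58x4 s.t.:
  29x1 ≥ 50   (red component)
  4x1 + 2.05x2 + 2.6x3 + 5.6x4 ≥ 14.3   (density contribution)
  221x1 + 83x2 ≥ 495   (yellow component)
  35x1 + 42x2 + 49x3 + 14x4 ≤ 176   (oil absorption)
  x1, x2, x3, x4 ≥ 0.
At the optimum only iron-oxide yellow, kaolin, zinc oxide are positive (phthalo green = 0). The density contribution, yellow component, oil absorption requirements are met with equality.
So iron-oxide yellow = 2.24 kg, kaolin = 1.982 kg, zinc oxide = 0.03327 kg.
Objective = 2.71·2.24 + 0.88·1.982 + 3.58·0.03327 = 7.9337.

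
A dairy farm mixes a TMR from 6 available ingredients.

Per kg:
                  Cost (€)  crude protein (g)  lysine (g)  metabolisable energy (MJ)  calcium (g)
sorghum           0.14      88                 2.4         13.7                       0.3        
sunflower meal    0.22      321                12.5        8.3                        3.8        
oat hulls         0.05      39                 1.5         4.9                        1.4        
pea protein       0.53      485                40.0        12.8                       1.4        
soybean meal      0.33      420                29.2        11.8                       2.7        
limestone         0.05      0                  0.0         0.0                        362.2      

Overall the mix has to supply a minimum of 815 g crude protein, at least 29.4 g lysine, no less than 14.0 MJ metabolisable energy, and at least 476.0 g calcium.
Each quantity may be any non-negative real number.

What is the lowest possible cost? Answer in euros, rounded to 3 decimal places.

€0.623

This is a linear program. Let x1 = kg of sorghum, x2 = kg of sunflower meal, x3 = kg of oat hulls, x4 = kg of pea protein, x5 = kg of soybean meal, x6 = kg of limestone.
Minimise 0.14x1 + 0.22x2 + 0.05x3 + 0.53x4 + 0.33x5 + 0.05x6 with:
  88x1 + 321x2 + 39x3 + 485x4 + 420x5 ≥ 815   (crude protein)
  2.4x1 + 12.5x2 + 1.5x3 + 40x4 + 29.2x5 ≥ 29.4   (lysine)
  13.7x1 + 8.3x2 + 4.9x3 + 12.8x4 + 11.8x5 ≥ 14   (metabolisable energy)
  0.3x1 + 3.8x2 + 1.4x3 + 1.4x4 + 2.7x5 + 362.2x6 ≥ 476   (calcium)
  x1, x2, x3, x4, x5, x6 ≥ 0.
The optimal basis is {sunflower meal, limestone}; sorghum, oat hulls, pea protein, soybean meal drop out. The crude protein and calcium requirements are met with equality.
Optimal quantities: sunflower meal = 2.539 kg, limestone = 1.288 kg.
Hence cost = 0.22·2.539 + 0.05·1.288 = €0.62298.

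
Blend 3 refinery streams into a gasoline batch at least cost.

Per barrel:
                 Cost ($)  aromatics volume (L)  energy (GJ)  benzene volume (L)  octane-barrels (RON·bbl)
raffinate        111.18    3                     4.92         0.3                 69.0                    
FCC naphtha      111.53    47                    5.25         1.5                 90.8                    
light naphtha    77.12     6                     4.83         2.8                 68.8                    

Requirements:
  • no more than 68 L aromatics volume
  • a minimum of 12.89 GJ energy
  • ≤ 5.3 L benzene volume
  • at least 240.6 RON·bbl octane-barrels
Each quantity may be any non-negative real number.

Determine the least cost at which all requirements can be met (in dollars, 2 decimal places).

Set it up as a linear program. Let x1 = barrels of raffinate, x2 = barrels of FCC naphtha, x3 = barrels of light naphtha.
Minimize 111.18x1 + 111.53x2 + 77.12x3 s.t.:
  3x1 + 47x2 + 6x3 ≤ 68   (aromatics volume)
  4.92x1 + 5.25x2 + 4.83x3 ≥ 12.89   (energy)
  0.3x1 + 1.5x2 + 2.8x3 ≤ 5.3   (benzene volume)
  69x1 + 90.8x2 + 68.8x3 ≥ 240.6   (octane-barrels)
  x1, x2, x3 ≥ 0.
The optimal mix uses every input. Binding constraints: aromatics volume, benzene volume, octane-barrels.
So raffinate = 0.69117 barrels, FCC naphtha = 1.2564 barrels, light naphtha = 1.1457 barrels.
Objective = 111.18·0.69117 + 111.53·1.2564 + 77.12·1.1457 = 305.3270.

$305.33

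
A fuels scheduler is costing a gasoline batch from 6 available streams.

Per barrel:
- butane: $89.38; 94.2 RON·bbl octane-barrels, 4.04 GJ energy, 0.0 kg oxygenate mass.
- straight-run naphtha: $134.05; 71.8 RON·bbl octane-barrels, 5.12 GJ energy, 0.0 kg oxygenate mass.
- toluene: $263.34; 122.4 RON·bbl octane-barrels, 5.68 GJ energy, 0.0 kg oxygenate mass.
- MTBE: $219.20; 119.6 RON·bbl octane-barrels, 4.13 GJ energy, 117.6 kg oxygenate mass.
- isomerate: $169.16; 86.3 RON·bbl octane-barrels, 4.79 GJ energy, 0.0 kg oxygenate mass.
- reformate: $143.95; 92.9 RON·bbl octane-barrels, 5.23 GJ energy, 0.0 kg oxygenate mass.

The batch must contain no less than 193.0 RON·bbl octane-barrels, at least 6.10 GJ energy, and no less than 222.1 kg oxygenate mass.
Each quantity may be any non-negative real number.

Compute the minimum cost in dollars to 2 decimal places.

Let x1 = barrels of butane, x2 = barrels of straight-run naphtha, x3 = barrels of toluene, x4 = barrels of MTBE, x5 = barrels of isomerate, x6 = barrels of reformate.
Minimise 89.38x1 + 134.05x2 + 263.34x3 + 219.2x4 + 169.16x5 + 143.95x6 s.t.:
  94.2x1 + 71.8x2 + 122.4x3 + 119.6x4 + 86.3x5 + 92.9x6 ≥ 193   (octane-barrels)
  4.04x1 + 5.12x2 + 5.68x3 + 4.13x4 + 4.79x5 + 5.23x6 ≥ 6.1   (energy)
  117.6x4 ≥ 222.1   (oxygenate mass)
  x1, x2, x3, x4, x5, x6 ≥ 0.
The minimum-cost mix takes nothing from butane, straight-run naphtha, toluene, isomerate, reformate — only MTBE. There the oxygenate mass constraint is tight.
That vertex is x4 = 1.8886.
Cost = 219.2·1.8886 = 413.9811.

$413.98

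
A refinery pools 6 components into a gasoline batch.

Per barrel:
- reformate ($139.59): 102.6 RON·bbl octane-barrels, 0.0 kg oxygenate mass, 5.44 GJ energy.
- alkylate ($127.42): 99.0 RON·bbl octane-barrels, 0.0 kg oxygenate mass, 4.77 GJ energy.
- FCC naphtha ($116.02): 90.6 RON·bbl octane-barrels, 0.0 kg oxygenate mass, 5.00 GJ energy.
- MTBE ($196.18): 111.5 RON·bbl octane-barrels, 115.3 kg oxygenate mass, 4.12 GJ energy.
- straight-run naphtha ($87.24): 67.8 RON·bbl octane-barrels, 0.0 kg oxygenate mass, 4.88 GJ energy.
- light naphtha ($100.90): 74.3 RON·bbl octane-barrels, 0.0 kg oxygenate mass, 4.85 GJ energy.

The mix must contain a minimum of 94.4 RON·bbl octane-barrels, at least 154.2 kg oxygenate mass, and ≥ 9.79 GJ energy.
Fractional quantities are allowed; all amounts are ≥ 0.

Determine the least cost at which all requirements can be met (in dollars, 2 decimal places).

This is a linear program. Let x1 = barrels of reformate, x2 = barrels of alkylate, x3 = barrels of FCC naphtha, x4 = barrels of MTBE, x5 = barrels of straight-run naphtha, x6 = barrels of light naphtha.
min 139.59x1 + 127.42x2 + 116.02x3 + 196.18x4 + 87.24x5 + 100.9x6 subject to:
  102.6x1 + 99x2 + 90.6x3 + 111.5x4 + 67.8x5 + 74.3x6 ≥ 94.4   (octane-barrels)
  115.3x4 ≥ 154.2   (oxygenate mass)
  5.44x1 + 4.77x2 + 5x3 + 4.12x4 + 4.88x5 + 4.85x6 ≥ 9.79   (energy)
  x1, x2, x3, x4, x5, x6 ≥ 0.
The cheapest feasible vertex uses only MTBE, straight-run naphtha; reformate, alkylate, FCC naphtha, light naphtha are not used. There the oxygenate mass and energy constraints are tight.
Optimal quantities: MTBE = 1.3374 barrels, straight-run naphtha = 0.87705 barrels.
Hence cost = 196.18·1.3374 + 87.24·0.87705 = $338.88497.

$338.88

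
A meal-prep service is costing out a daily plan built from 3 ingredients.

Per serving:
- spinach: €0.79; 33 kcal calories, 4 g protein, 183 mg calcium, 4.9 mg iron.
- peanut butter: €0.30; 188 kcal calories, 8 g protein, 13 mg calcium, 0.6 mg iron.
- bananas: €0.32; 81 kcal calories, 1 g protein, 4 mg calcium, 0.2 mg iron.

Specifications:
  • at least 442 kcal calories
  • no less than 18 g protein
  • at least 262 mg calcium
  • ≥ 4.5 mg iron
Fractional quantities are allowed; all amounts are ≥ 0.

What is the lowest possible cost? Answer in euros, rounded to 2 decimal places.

€1.65

This is a linear program. Let x1 = servings of spinach, x2 = servings of peanut butter, x3 = servings of bananas.
min 0.79x1 + 0.3x2 + 0.32x3 subject to:
  33x1 + 188x2 + 81x3 ≥ 442   (calories)
  4x1 + 8x2 + 1x3 ≥ 18   (protein)
  183x1 + 13x2 + 4x3 ≥ 262   (calcium)
  4.9x1 + 0.6x2 + 0.2x3 ≥ 4.5   (iron)
  x1, x2, x3 ≥ 0.
The optimal basis is {spinach, peanut butter}; bananas drops out. The calories and calcium requirements are met with equality.
That vertex is x1 = 1.281, x2 = 2.126.
Hence cost = 0.79·1.281 + 0.3·2.126 = €1.6498.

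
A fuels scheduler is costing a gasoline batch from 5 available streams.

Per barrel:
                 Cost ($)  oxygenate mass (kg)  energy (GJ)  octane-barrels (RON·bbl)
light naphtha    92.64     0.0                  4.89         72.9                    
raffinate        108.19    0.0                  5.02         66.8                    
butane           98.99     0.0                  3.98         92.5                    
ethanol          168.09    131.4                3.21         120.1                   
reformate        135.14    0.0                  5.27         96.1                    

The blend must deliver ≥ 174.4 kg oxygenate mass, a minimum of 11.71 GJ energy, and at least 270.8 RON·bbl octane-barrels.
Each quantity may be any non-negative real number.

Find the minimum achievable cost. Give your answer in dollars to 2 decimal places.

$364.47

Let x1 = barrels of light naphtha, x2 = barrels of raffinate, x3 = barrels of butane, x4 = barrels of ethanol, x5 = barrels of reformate.
Minimize 92.64x1 + 108.19x2 + 98.99x3 + 168.09x4 + 135.14x5 subject to:
  131.4x4 ≥ 174.4   (oxygenate mass)
  4.89x1 + 5.02x2 + 3.98x3 + 3.21x4 + 5.27x5 ≥ 11.71   (energy)
  72.9x1 + 66.8x2 + 92.5x3 + 120.1x4 + 96.1x5 ≥ 270.8   (octane-barrels)
  x1, x2, x3, x4, x5 ≥ 0.
The minimum-cost mix takes nothing from raffinate, reformate — only light naphtha, butane, ethanol. Binding constraints: oxygenate mass, energy, octane-barrels.
Solving gives x1 = 1.51507, x3 = 0.0102592, x4 = 1.32725.
Objective = 92.64·1.51507 + 98.99·0.0102592 + 168.09·1.32725 = 364.4691.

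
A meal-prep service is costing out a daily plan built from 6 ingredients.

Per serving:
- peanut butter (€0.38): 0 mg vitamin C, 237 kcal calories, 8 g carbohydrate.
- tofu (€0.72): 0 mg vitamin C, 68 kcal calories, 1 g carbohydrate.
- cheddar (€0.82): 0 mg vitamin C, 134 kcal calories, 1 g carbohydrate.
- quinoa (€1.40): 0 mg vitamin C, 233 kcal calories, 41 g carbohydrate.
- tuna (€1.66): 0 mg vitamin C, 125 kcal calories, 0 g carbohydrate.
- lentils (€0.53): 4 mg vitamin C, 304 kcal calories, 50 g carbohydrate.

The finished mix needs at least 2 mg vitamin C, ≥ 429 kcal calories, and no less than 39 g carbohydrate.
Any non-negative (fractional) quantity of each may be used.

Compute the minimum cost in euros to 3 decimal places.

€0.714

Let x1 = servings of peanut butter, x2 = servings of tofu, x3 = servings of cheddar, x4 = servings of quinoa, x5 = servings of tuna, x6 = servings of lentils.
Minimise 0.38x1 + 0.72x2 + 0.82x3 + 1.4x4 + 1.66x5 + 0.53x6 s.t.:
  4x6 ≥ 2   (vitamin C)
  237x1 + 68x2 + 134x3 + 233x4 + 125x5 + 304x6 ≥ 429   (calories)
  8x1 + 1x2 + 1x3 + 41x4 + 50x6 ≥ 39   (carbohydrate)
  x1, x2, x3, x4, x5, x6 ≥ 0.
The minimum-cost mix takes nothing from tofu, cheddar, quinoa, tuna — only peanut butter, lentils. There the calories and carbohydrate constraints are tight.
That vertex is x1 = 1.019, x6 = 0.617.
Objective = 0.38·1.019 + 0.53·0.617 = 0.71423.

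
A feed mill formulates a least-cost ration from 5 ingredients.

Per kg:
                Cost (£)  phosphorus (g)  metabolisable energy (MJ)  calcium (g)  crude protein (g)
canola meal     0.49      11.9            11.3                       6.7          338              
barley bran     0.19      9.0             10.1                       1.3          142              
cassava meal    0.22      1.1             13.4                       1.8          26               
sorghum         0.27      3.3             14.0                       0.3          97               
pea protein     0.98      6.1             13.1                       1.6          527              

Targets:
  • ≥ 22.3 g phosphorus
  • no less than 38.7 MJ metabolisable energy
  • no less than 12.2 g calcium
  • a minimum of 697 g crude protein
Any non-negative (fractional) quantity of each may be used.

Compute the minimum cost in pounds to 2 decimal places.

£1.09

Treat it as an LP. Let x1 = kg of canola meal, x2 = kg of barley bran, x3 = kg of cassava meal, x4 = kg of sorghum, x5 = kg of pea protein.
min 0.49x1 + 0.19x2 + 0.22x3 + 0.27x4 + 0.98x5 subject to:
  11.9x1 + 9x2 + 1.1x3 + 3.3x4 + 6.1x5 ≥ 22.3   (phosphorus)
  11.3x1 + 10.1x2 + 13.4x3 + 14x4 + 13.1x5 ≥ 38.7   (metabolisable energy)
  6.7x1 + 1.3x2 + 1.8x3 + 0.3x4 + 1.6x5 ≥ 12.2   (calcium)
  338x1 + 142x2 + 26x3 + 97x4 + 527x5 ≥ 697   (crude protein)
  x1, x2, x3, x4, x5 ≥ 0.
The minimum-cost mix takes nothing from sorghum, pea protein — only canola meal, barley bran, cassava meal. There the metabolisable energy, calcium, crude protein constraints are tight.
So canola meal = 1.368 kg, barley bran = 1.548 kg, cassava meal = 0.5675 kg.
Objective = 0.49·1.368 + 0.19·1.548 + 0.22·0.5675 = 1.0893.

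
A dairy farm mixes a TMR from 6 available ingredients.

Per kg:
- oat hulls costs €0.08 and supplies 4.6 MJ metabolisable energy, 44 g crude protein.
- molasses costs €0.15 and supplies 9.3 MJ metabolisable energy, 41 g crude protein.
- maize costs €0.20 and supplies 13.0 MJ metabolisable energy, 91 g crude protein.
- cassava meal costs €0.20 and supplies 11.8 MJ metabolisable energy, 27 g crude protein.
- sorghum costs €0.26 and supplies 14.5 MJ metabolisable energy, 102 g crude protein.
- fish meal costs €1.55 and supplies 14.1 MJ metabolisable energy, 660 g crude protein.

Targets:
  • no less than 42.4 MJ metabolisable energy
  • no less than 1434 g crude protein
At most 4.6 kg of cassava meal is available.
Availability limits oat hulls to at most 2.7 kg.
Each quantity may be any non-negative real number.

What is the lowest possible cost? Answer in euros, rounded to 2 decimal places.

Let x1 = kg of oat hulls, x2 = kg of molasses, x3 = kg of maize, x4 = kg of cassava meal, x5 = kg of sorghum, x6 = kg of fish meal.
min 0.08x1 + 0.15x2 + 0.2x3 + 0.2x4 + 0.26x5 + 1.55x6 s.t.:
  4.6x1 + 9.3x2 + 13x3 + 11.8x4 + 14.5x5 + 14.1x6 ≥ 42.4   (metabolisable energy)
  44x1 + 41x2 + 91x3 + 27x4 + 102x5 + 660x6 ≥ 1434   (crude protein)
  x4 ≤ 4.6
  x1 ≤ 2.7
  x1, x2, x3, x4, x5, x6 ≥ 0.
The minimum-cost mix takes nothing from molasses, cassava meal, sorghum, fish meal — only oat hulls, maize. The crude protein and the oat hulls cap requirements are met with equality.
So oat hulls = 2.7 kg, maize = 14.45 kg.
Cost = 0.08·2.7 + 0.2·14.45 = 3.1060.

€3.11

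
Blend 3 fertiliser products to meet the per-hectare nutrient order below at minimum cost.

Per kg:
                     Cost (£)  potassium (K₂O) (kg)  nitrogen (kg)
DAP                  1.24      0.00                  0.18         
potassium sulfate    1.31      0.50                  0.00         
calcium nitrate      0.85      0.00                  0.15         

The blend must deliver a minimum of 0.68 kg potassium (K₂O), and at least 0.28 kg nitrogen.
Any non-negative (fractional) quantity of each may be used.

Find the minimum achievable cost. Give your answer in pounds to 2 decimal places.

Let x1 = kg of DAP, x2 = kg of potassium sulfate, x3 = kg of calcium nitrate.
Minimise 1.24x1 + 1.31x2 + 0.85x3 s.t.:
  0.5x2 ≥ 0.68   (potassium (K₂O))
  0.18x1 + 0.15x3 ≥ 0.28   (nitrogen)
  x1, x2, x3 ≥ 0.
The cheapest feasible vertex uses only potassium sulfate, calcium nitrate; DAP is not used. Binding constraints: potassium (K₂O) and nitrogen.
Optimal quantities: potassium sulfate = 1.36 kg, calcium nitrate = 1.867 kg.
Cost = 1.31·1.36 + 0.85·1.867 = 3.3686.

£3.37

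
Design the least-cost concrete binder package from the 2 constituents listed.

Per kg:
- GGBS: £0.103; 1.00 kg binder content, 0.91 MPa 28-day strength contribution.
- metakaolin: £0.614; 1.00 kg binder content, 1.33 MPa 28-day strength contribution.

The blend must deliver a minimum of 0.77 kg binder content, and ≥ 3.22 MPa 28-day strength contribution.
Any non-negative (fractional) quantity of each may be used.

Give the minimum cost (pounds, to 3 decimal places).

£0.364

Let x1 = kg of GGBS, x2 = kg of metakaolin.
Minimise 0.103x1 + 0.614x2 s.t.:
  1x1 + 1x2 ≥ 0.77   (binder content)
  0.91x1 + 1.33x2 ≥ 3.22   (28-day strength contribution)
  x1, x2 ≥ 0.
The minimum-cost mix takes nothing from metakaolin — only GGBS. Binding constraint: 28-day strength contribution.
So GGBS = 3.538 kg.
Cost = 0.103·3.538 = 0.36441.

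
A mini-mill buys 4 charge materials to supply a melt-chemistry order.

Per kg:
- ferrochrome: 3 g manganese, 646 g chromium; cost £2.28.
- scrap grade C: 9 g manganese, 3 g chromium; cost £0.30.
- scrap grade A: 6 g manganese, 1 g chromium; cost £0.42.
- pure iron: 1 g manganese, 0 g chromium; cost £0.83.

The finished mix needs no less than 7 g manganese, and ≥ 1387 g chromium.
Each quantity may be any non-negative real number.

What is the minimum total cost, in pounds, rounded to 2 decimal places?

Set it up as a linear program. Let x1 = kg of ferrochrome, x2 = kg of scrap grade C, x3 = kg of scrap grade A, x4 = kg of pure iron.
min 2.28x1 + 0.3x2 + 0.42x3 + 0.83x4 subject to:
  3x1 + 9x2 + 6x3 + 1x4 ≥ 7   (manganese)
  646x1 + 3x2 + 1x3 ≥ 1387   (chromium)
  x1, x2, x3, x4 ≥ 0.
The optimal basis is {ferrochrome, scrap grade C}; scrap grade A, pure iron drop out. Binding constraints: manganese and chromium.
So ferrochrome = 2.147 kg, scrap grade C = 0.06219 kg.
Objective = 2.28·2.147 + 0.3·0.06219 = 4.9138.

£4.91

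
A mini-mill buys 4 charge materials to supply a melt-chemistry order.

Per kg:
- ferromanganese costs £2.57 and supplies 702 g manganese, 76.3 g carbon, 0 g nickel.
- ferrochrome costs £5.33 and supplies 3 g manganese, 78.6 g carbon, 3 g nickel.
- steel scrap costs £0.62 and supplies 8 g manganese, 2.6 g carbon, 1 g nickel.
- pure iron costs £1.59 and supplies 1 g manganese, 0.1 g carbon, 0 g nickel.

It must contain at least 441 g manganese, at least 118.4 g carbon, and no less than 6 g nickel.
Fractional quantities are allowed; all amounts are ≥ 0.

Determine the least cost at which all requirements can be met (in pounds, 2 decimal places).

£7.18

Let x1 = kg of ferromanganese, x2 = kg of ferrochrome, x3 = kg of steel scrap, x4 = kg of pure iron.
min 2.57x1 + 5.33x2 + 0.62x3 + 1.59x4 with:
  702x1 + 3x2 + 8x3 + 1x4 ≥ 441   (manganese)
  76.3x1 + 78.6x2 + 2.6x3 + 0.1x4 ≥ 118.4   (carbon)
  3x2 + 1x3 ≥ 6   (nickel)
  x1, x2, x3, x4 ≥ 0.
The cheapest feasible vertex uses only ferromanganese, steel scrap; ferrochrome, pure iron are not used. Binding constraints: carbon and nickel.
So ferromanganese = 1.347 kg, steel scrap = 6 kg.
Cost = 2.57·1.347 + 0.62·6 = 7.1818.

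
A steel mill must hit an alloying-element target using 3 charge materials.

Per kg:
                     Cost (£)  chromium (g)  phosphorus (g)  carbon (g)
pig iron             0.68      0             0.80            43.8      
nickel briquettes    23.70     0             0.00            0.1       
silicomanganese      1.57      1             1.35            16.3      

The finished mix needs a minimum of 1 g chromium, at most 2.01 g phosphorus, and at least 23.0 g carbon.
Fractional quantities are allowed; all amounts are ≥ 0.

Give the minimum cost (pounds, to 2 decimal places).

£1.67

Set it up as a linear program. Let x1 = kg of pig iron, x2 = kg of nickel briquettes, x3 = kg of silicomanganese.
min 0.68x1 + 23.7x2 + 1.57x3 s.t.:
  1x3 ≥ 1   (chromium)
  0.8x1 + 1.35x3 ≤ 2.01   (phosphorus)
  43.8x1 + 0.1x2 + 16.3x3 ≥ 23   (carbon)
  x1, x2, x3 ≥ 0.
The minimum-cost mix takes nothing from nickel briquettes — only pig iron, silicomanganese. There the chromium and carbon constraints are tight.
Solving gives x1 = 0.153, x3 = 1.
Cost = 0.68·0.153 + 1.57·1 = 1.6740.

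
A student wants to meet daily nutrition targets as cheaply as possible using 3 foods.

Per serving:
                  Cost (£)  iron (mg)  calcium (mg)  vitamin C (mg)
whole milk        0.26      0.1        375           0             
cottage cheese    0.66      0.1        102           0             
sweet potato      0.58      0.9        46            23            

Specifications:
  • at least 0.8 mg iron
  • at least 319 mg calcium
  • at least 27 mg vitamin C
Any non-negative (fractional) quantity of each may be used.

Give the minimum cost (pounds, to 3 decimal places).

£0.865

Treat it as an LP. Let x1 = servings of whole milk, x2 = servings of cottage cheese, x3 = servings of sweet potato.
Minimise 0.26x1 + 0.66x2 + 0.58x3 subject to:
  0.1x1 + 0.1x2 + 0.9x3 ≥ 0.8   (iron)
  375x1 + 102x2 + 46x3 ≥ 319   (calcium)
  23x3 ≥ 27   (vitamin C)
  x1, x2, x3 ≥ 0.
At the optimum only whole milk, sweet potato are positive (cottage cheese = 0). There the calcium and vitamin C constraints are tight.
Solving gives x1 = 0.7067, x3 = 1.174.
Hence cost = 0.26·0.7067 + 0.58·1.174 = £0.86466.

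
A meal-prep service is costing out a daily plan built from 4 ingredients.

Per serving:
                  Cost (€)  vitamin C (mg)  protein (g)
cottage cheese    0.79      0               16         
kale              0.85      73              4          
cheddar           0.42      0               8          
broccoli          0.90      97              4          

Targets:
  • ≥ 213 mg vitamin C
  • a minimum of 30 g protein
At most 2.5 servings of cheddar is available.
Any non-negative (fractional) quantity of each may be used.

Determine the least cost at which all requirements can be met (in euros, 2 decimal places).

€3.02

Set it up as a linear program. Let x1 = servings of cottage cheese, x2 = servings of kale, x3 = servings of cheddar, x4 = servings of broccoli.
min 0.79x1 + 0.85x2 + 0.42x3 + 0.9x4 with:
  73x2 + 97x4 ≥ 213   (vitamin C)
  16x1 + 4x2 + 8x3 + 4x4 ≥ 30   (protein)
  x3 ≤ 2.5
  x1, x2, x3, x4 ≥ 0.
The minimum-cost mix takes nothing from kale, cheddar — only cottage cheese, broccoli. Binding constraints: vitamin C and protein.
So cottage cheese = 1.326 servings, broccoli = 2.196 servings.
Hence cost = 0.79·1.326 + 0.9·2.196 = €3.0239.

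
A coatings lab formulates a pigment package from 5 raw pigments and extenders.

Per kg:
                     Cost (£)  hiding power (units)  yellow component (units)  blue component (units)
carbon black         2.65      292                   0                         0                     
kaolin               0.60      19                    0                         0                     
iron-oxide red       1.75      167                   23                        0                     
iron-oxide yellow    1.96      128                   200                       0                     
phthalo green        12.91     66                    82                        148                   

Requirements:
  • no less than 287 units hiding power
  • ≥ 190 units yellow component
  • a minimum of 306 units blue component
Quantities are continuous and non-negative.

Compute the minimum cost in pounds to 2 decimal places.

This is a linear program. Let x1 = kg of carbon black, x2 = kg of kaolin, x3 = kg of iron-oxide red, x4 = kg of iron-oxide yellow, x5 = kg of phthalo green.
Minimize 2.65x1 + 0.6x2 + 1.75x3 + 1.96x4 + 12.91x5 s.t.:
  292x1 + 19x2 + 167x3 + 128x4 + 66x5 ≥ 287   (hiding power)
  23x3 + 200x4 + 82x5 ≥ 190   (yellow component)
  148x5 ≥ 306   (blue component)
  x1, x2, x3, x4, x5 ≥ 0.
The minimum-cost mix takes nothing from kaolin, iron-oxide red — only carbon black, iron-oxide yellow, phthalo green. Binding constraints: hiding power, yellow component, blue component.
So carbon black = 0.47071 kg, iron-oxide yellow = 0.1023 kg, phthalo green = 2.0676 kg.
Total cost: 2.65·0.47071 + 1.96·0.1023 + 12.91·2.0676 = 28.1406.

£28.14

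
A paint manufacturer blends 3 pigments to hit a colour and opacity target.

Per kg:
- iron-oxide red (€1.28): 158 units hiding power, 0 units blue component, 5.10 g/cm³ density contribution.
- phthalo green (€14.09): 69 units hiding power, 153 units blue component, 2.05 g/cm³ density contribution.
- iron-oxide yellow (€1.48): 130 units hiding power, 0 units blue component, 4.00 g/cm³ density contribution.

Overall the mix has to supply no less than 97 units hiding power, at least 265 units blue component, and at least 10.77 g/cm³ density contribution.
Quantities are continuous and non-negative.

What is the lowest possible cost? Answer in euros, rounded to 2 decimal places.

Let x1 = kg of iron-oxide red, x2 = kg of phthalo green, x3 = kg of iron-oxide yellow.
Minimise 1.28x1 + 14.09x2 + 1.48x3 with:
  158x1 + 69x2 + 130x3 ≥ 97   (hiding power)
  153x2 ≥ 265   (blue component)
  5.1x1 + 2.05x2 + 4x3 ≥ 10.77   (density contribution)
  x1, x2, x3 ≥ 0.
The optimal basis is {iron-oxide red, phthalo green}; iron-oxide yellow drops out. The blue component and density contribution requirements are met with equality.
So iron-oxide red = 1.416 kg, phthalo green = 1.732 kg.
Total cost: 1.28·1.416 + 14.09·1.732 = 26.2164.

€26.22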